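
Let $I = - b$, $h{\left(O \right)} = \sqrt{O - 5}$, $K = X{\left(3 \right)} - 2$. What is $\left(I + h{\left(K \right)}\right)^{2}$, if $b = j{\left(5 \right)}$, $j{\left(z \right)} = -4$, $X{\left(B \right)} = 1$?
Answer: $\left(4 + i \sqrt{6}\right)^{2} \approx 10.0 + 19.596 i$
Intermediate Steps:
$K = -1$ ($K = 1 - 2 = -1$)
$b = -4$
$h{\left(O \right)} = \sqrt{-5 + O}$
$I = 4$ ($I = \left(-1\right) \left(-4\right) = 4$)
$\left(I + h{\left(K \right)}\right)^{2} = \left(4 + \sqrt{-5 - 1}\right)^{2} = \left(4 + \sqrt{-6}\right)^{2} = \left(4 + i \sqrt{6}\right)^{2}$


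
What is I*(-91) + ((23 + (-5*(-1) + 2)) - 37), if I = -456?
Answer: 41489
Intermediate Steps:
I*(-91) + ((23 + (-5*(-1) + 2)) - 37) = -456*(-91) + ((23 + (-5*(-1) + 2)) - 37) = 41496 + ((23 + (5 + 2)) - 37) = 41496 + ((23 + 7) - 37) = 41496 + (30 - 37) = 41496 - 7 = 41489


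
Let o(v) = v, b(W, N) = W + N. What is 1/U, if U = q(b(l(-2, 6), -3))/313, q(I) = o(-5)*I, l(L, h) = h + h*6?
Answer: -313/195 ≈ -1.6051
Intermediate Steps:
l(L, h) = 7*h (l(L, h) = h + 6*h = 7*h)
b(W, N) = N + W
q(I) = -5*I
U = -195/313 (U = -5*(-3 + 7*6)/313 = -5*(-3 + 42)*(1/313) = -5*39*(1/313) = -195*1/313 = -195/313 ≈ -0.62300)
1/U = 1/(-195/313) = -313/195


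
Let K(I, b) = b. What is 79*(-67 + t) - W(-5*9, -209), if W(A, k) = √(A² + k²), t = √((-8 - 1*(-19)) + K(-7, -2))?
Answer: -5056 - √45706 ≈ -5269.8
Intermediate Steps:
t = 3 (t = √((-8 - 1*(-19)) - 2) = √((-8 + 19) - 2) = √(11 - 2) = √9 = 3)
79*(-67 + t) - W(-5*9, -209) = 79*(-67 + 3) - √((-5*9)² + (-209)²) = 79*(-64) - √((-45)² + 43681) = -5056 - √(2025 + 43681) = -5056 - √45706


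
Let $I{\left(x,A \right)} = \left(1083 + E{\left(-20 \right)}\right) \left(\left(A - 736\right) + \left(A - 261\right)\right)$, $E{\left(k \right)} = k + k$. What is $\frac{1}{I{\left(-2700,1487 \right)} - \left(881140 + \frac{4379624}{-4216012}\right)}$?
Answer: $\frac{1054003}{1244642671519} \approx 8.4683 \cdot 10^{-7}$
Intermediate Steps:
$E{\left(k \right)} = 2 k$
$I{\left(x,A \right)} = -1039871 + 2086 A$ ($I{\left(x,A \right)} = \left(1083 + 2 \left(-20\right)\right) \left(\left(A - 736\right) + \left(A - 261\right)\right) = \left(1083 - 40\right) \left(\left(-736 + A\right) + \left(-261 + A\right)\right) = 1043 \left(-997 + 2 A\right) = -1039871 + 2086 A$)
$\frac{1}{I{\left(-2700,1487 \right)} - \left(881140 + \frac{4379624}{-4216012}\right)} = \frac{1}{\left(-1039871 + 2086 \cdot 1487\right) - \left(881140 + \frac{4379624}{-4216012}\right)} = \frac{1}{\left(-1039871 + 3101882\right) - \frac{928723108514}{1054003}} = \frac{1}{2062011 + \left(\frac{1094906}{1054003} - 881140\right)} = \frac{1}{2062011 - \frac{928723108514}{1054003}} = \frac{1}{\frac{1244642671519}{1054003}} = \frac{1054003}{1244642671519}$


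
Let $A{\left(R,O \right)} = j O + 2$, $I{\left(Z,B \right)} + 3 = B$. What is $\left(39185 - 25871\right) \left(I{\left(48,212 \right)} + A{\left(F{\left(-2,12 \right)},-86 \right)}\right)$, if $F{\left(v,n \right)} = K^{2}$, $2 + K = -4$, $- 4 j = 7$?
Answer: $4813011$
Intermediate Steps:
$j = - \frac{7}{4}$ ($j = \left(- \frac{1}{4}\right) 7 = - \frac{7}{4} \approx -1.75$)
$I{\left(Z,B \right)} = -3 + B$
$K = -6$ ($K = -2 - 4 = -6$)
$F{\left(v,n \right)} = 36$ ($F{\left(v,n \right)} = \left(-6\right)^{2} = 36$)
$A{\left(R,O \right)} = 2 - \frac{7 O}{4}$ ($A{\left(R,O \right)} = - \frac{7 O}{4} + 2 = 2 - \frac{7 O}{4}$)
$\left(39185 - 25871\right) \left(I{\left(48,212 \right)} + A{\left(F{\left(-2,12 \right)},-86 \right)}\right) = \left(39185 - 25871\right) \left(\left(-3 + 212\right) + \left(2 - - \frac{301}{2}\right)\right) = 13314 \left(209 + \left(2 + \frac{301}{2}\right)\right) = 13314 \left(209 + \frac{305}{2}\right) = 13314 \cdot \frac{723}{2} = 4813011$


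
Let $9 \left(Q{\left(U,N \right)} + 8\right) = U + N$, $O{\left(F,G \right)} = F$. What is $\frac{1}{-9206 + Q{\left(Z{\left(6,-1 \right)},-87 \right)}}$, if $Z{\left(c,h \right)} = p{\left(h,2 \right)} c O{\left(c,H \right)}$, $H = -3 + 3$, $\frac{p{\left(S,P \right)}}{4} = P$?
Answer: $- \frac{3}{27575} \approx -0.00010879$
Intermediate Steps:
$p{\left(S,P \right)} = 4 P$
$H = 0$
$Z{\left(c,h \right)} = 8 c^{2}$ ($Z{\left(c,h \right)} = 4 \cdot 2 c c = 8 c c = 8 c^{2}$)
$Q{\left(U,N \right)} = -8 + \frac{N}{9} + \frac{U}{9}$ ($Q{\left(U,N \right)} = -8 + \frac{U + N}{9} = -8 + \frac{N + U}{9} = -8 + \left(\frac{N}{9} + \frac{U}{9}\right) = -8 + \frac{N}{9} + \frac{U}{9}$)
$\frac{1}{-9206 + Q{\left(Z{\left(6,-1 \right)},-87 \right)}} = \frac{1}{-9206 + \left(-8 + \frac{1}{9} \left(-87\right) + \frac{8 \cdot 6^{2}}{9}\right)} = \frac{1}{-9206 - \left(\frac{53}{3} - \frac{8}{9} \cdot 36\right)} = \frac{1}{-9206 - - \frac{43}{3}} = \frac{1}{-9206 + \frac{43}{3}} = \frac{1}{- \frac{27575}{3}} = - \frac{3}{27575}$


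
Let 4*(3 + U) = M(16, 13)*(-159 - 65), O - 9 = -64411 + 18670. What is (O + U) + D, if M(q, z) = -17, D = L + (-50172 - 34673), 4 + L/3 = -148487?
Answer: -575101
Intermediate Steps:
L = -445473 (L = -12 + 3*(-148487) = -12 - 445461 = -445473)
O = -45732 (O = 9 + (-64411 + 18670) = 9 - 45741 = -45732)
D = -530318 (D = -445473 + (-50172 - 34673) = -445473 - 84845 = -530318)
U = 949 (U = -3 + (-17*(-159 - 65))/4 = -3 + (-17*(-224))/4 = -3 + (¼)*3808 = -3 + 952 = 949)
(O + U) + D = (-45732 + 949) - 530318 = -44783 - 530318 = -575101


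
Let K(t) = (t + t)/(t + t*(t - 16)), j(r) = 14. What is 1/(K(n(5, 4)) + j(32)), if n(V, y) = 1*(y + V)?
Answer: 3/41 ≈ 0.073171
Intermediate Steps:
n(V, y) = V + y (n(V, y) = 1*(V + y) = V + y)
K(t) = 2*t/(t + t*(-16 + t)) (K(t) = (2*t)/(t + t*(-16 + t)) = 2*t/(t + t*(-16 + t)))
1/(K(n(5, 4)) + j(32)) = 1/(2/(-15 + (5 + 4)) + 14) = 1/(2/(-15 + 9) + 14) = 1/(2/(-6) + 14) = 1/(2*(-⅙) + 14) = 1/(-⅓ + 14) = 1/(41/3) = 3/41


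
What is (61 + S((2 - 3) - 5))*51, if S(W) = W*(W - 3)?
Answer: 5865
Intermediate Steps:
S(W) = W*(-3 + W)
(61 + S((2 - 3) - 5))*51 = (61 + ((2 - 3) - 5)*(-3 + ((2 - 3) - 5)))*51 = (61 + (-1 - 5)*(-3 + (-1 - 5)))*51 = (61 - 6*(-3 - 6))*51 = (61 - 6*(-9))*51 = (61 + 54)*51 = 115*51 = 5865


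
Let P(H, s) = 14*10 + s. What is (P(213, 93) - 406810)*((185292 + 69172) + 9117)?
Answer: -107165972237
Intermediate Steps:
P(H, s) = 140 + s
(P(213, 93) - 406810)*((185292 + 69172) + 9117) = ((140 + 93) - 406810)*((185292 + 69172) + 9117) = (233 - 406810)*(254464 + 9117) = -406577*263581 = -107165972237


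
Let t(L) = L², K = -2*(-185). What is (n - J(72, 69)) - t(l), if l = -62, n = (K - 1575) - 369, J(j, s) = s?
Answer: -5487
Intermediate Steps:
K = 370
n = -1574 (n = (370 - 1575) - 369 = -1205 - 369 = -1574)
(n - J(72, 69)) - t(l) = (-1574 - 1*69) - 1*(-62)² = (-1574 - 69) - 1*3844 = -1643 - 3844 = -5487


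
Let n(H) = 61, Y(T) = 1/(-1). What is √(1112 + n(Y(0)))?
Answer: √1173 ≈ 34.249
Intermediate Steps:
Y(T) = -1
√(1112 + n(Y(0))) = √(1112 + 61) = √1173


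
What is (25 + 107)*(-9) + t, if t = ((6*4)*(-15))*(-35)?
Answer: 11412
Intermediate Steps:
t = 12600 (t = (24*(-15))*(-35) = -360*(-35) = 12600)
(25 + 107)*(-9) + t = (25 + 107)*(-9) + 12600 = 132*(-9) + 12600 = -1188 + 12600 = 11412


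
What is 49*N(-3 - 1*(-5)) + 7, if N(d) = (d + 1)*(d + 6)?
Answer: 1183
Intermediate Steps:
N(d) = (1 + d)*(6 + d)
49*N(-3 - 1*(-5)) + 7 = 49*(6 + (-3 - 1*(-5))**2 + 7*(-3 - 1*(-5))) + 7 = 49*(6 + (-3 + 5)**2 + 7*(-3 + 5)) + 7 = 49*(6 + 2**2 + 7*2) + 7 = 49*(6 + 4 + 14) + 7 = 49*24 + 7 = 1176 + 7 = 1183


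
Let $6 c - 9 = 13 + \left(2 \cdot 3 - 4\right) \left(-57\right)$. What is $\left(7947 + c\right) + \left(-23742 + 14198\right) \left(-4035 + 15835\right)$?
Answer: $- \frac{337833805}{3} \approx -1.1261 \cdot 10^{8}$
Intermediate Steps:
$c = - \frac{46}{3}$ ($c = \frac{3}{2} + \frac{13 + \left(2 \cdot 3 - 4\right) \left(-57\right)}{6} = \frac{3}{2} + \frac{13 + \left(6 - 4\right) \left(-57\right)}{6} = \frac{3}{2} + \frac{13 + 2 \left(-57\right)}{6} = \frac{3}{2} + \frac{13 - 114}{6} = \frac{3}{2} + \frac{1}{6} \left(-101\right) = \frac{3}{2} - \frac{101}{6} = - \frac{46}{3} \approx -15.333$)
$\left(7947 + c\right) + \left(-23742 + 14198\right) \left(-4035 + 15835\right) = \left(7947 - \frac{46}{3}\right) + \left(-23742 + 14198\right) \left(-4035 + 15835\right) = \frac{23795}{3} - 112619200 = - \frac{337833805}{3}$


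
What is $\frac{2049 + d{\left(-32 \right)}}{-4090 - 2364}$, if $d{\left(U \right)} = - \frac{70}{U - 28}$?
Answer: $- \frac{12301}{38724} \approx -0.31766$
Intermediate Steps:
$d{\left(U \right)} = - \frac{70}{-28 + U}$
$\frac{2049 + d{\left(-32 \right)}}{-4090 - 2364} = \frac{2049 - \frac{70}{-28 - 32}}{-4090 - 2364} = \frac{2049 - \frac{70}{-60}}{-6454} = \left(2049 - - \frac{7}{6}\right) \left(- \frac{1}{6454}\right) = \left(2049 + \frac{7}{6}\right) \left(- \frac{1}{6454}\right) = \frac{12301}{6} \left(- \frac{1}{6454}\right) = - \frac{12301}{38724}$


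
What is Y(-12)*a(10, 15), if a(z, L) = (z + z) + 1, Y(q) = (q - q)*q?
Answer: 0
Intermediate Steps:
Y(q) = 0 (Y(q) = 0*q = 0)
a(z, L) = 1 + 2*z (a(z, L) = 2*z + 1 = 1 + 2*z)
Y(-12)*a(10, 15) = 0*(1 + 2*10) = 0*(1 + 20) = 0*21 = 0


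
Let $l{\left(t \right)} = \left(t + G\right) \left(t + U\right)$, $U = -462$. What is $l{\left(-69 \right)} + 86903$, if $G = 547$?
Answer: $-166915$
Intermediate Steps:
$l{\left(t \right)} = \left(-462 + t\right) \left(547 + t\right)$ ($l{\left(t \right)} = \left(t + 547\right) \left(t - 462\right) = \left(547 + t\right) \left(-462 + t\right) = \left(-462 + t\right) \left(547 + t\right)$)
$l{\left(-69 \right)} + 86903 = \left(-252714 + \left(-69\right)^{2} + 85 \left(-69\right)\right) + 86903 = \left(-252714 + 4761 - 5865\right) + 86903 = -253818 + 86903 = -166915$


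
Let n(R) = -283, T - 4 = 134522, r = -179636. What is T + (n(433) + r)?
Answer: -45393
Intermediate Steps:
T = 134526 (T = 4 + 134522 = 134526)
T + (n(433) + r) = 134526 + (-283 - 179636) = 134526 - 179919 = -45393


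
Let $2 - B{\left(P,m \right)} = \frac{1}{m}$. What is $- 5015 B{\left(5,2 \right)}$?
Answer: $- \frac{15045}{2} \approx -7522.5$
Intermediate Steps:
$B{\left(P,m \right)} = 2 - \frac{1}{m}$
$- 5015 B{\left(5,2 \right)} = - 5015 \left(2 - \frac{1}{2}\right) = \left(-5015\right) \frac{3}{2} = - \frac{15045}{2}$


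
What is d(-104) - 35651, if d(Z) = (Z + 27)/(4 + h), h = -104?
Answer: -3565023/100 ≈ -35650.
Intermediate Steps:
d(Z) = -27/100 - Z/100 (d(Z) = (Z + 27)/(4 - 104) = (27 + Z)/(-100) = (27 + Z)*(-1/100) = -27/100 - Z/100)
d(-104) - 35651 = (-27/100 - 1/100*(-104)) - 35651 = (-27/100 + 26/25) - 35651 = 77/100 - 35651 = -3565023/100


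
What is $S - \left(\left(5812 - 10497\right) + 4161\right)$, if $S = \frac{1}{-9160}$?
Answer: $\frac{4799839}{9160} \approx 524.0$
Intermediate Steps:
$S = - \frac{1}{9160} \approx -0.00010917$
$S - \left(\left(5812 - 10497\right) + 4161\right) = - \frac{1}{9160} - \left(\left(5812 - 10497\right) + 4161\right) = - \frac{1}{9160} - \left(-4685 + 4161\right) = - \frac{1}{9160} - -524 = - \frac{1}{9160} + 524 = \frac{4799839}{9160}$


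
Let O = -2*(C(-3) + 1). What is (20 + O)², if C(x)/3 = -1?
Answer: 576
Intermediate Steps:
C(x) = -3 (C(x) = 3*(-1) = -3)
O = 4 (O = -2*(-3 + 1) = -2*(-2) = 4)
(20 + O)² = (20 + 4)² = 24² = 576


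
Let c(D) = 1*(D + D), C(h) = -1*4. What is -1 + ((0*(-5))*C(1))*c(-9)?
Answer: -1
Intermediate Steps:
C(h) = -4
c(D) = 2*D (c(D) = 1*(2*D) = 2*D)
-1 + ((0*(-5))*C(1))*c(-9) = -1 + ((0*(-5))*(-4))*(2*(-9)) = -1 + (0*(-4))*(-18) = -1 + 0*(-18) = -1 + 0 = -1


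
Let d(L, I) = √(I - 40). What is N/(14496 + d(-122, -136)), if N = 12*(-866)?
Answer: -9415152/13133387 + 2598*I*√11/13133387 ≈ -0.71689 + 0.00065608*I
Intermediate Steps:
N = -10392
d(L, I) = √(-40 + I)
N/(14496 + d(-122, -136)) = -10392/(14496 + √(-40 - 136)) = -10392/(14496 + √(-176)) = -10392/(14496 + 4*I*√11)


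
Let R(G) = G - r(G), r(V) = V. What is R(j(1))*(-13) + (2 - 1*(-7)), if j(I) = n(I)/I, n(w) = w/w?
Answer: 9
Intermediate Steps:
n(w) = 1
j(I) = 1/I
R(G) = 0 (R(G) = G - G = 0)
R(j(1))*(-13) + (2 - 1*(-7)) = 0*(-13) + (2 - 1*(-7)) = 0 + (2 + 7) = 0 + 9 = 9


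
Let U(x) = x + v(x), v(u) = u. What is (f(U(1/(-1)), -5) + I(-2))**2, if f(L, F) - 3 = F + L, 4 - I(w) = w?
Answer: 4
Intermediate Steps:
I(w) = 4 - w
U(x) = 2*x (U(x) = x + x = 2*x)
f(L, F) = 3 + F + L (f(L, F) = 3 + (F + L) = 3 + F + L)
(f(U(1/(-1)), -5) + I(-2))**2 = ((3 - 5 + 2/(-1)) + (4 - 1*(-2)))**2 = ((3 - 5 + 2*(-1)) + (4 + 2))**2 = ((3 - 5 - 2) + 6)**2 = (-4 + 6)**2 = 2**2 = 4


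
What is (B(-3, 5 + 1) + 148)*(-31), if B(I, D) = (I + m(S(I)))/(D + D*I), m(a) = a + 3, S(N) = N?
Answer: -18383/4 ≈ -4595.8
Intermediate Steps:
m(a) = 3 + a
B(I, D) = (3 + 2*I)/(D + D*I) (B(I, D) = (I + (3 + I))/(D + D*I) = (3 + 2*I)/(D + D*I))
(B(-3, 5 + 1) + 148)*(-31) = ((3 + 2*(-3))/((5 + 1)*(1 - 3)) + 148)*(-31) = ((3 - 6)/(6*(-2)) + 148)*(-31) = ((⅙)*(-½)*(-3) + 148)*(-31) = (¼ + 148)*(-31) = (593/4)*(-31) = -18383/4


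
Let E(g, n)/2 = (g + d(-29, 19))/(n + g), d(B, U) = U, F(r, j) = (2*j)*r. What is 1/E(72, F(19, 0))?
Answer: 36/91 ≈ 0.39560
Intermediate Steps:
F(r, j) = 2*j*r
E(g, n) = 2*(19 + g)/(g + n) (E(g, n) = 2*((g + 19)/(n + g)) = 2*((19 + g)/(g + n)) = 2*(19 + g)/(g + n))
1/E(72, F(19, 0)) = 1/(2*(19 + 72)/(72 + 2*0*19)) = 1/(2*91/(72 + 0)) = 1/(2*91/72) = 1/(2*(1/72)*91) = 1/(91/36) = 36/91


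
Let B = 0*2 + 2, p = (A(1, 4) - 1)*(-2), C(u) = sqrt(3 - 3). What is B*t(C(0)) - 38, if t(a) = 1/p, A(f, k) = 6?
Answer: -191/5 ≈ -38.200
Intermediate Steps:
C(u) = 0 (C(u) = sqrt(0) = 0)
p = -10 (p = (6 - 1)*(-2) = 5*(-2) = -10)
B = 2 (B = 0 + 2 = 2)
t(a) = -1/10 (t(a) = 1/(-10) = -1/10)
B*t(C(0)) - 38 = 2*(-1/10) - 38 = -1/5 - 38 = -191/5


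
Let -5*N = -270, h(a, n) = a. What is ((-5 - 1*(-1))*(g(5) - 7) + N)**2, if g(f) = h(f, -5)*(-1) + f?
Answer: 6724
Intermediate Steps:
N = 54 (N = -1/5*(-270) = 54)
g(f) = 0 (g(f) = f*(-1) + f = -f + f = 0)
((-5 - 1*(-1))*(g(5) - 7) + N)**2 = ((-5 - 1*(-1))*(0 - 7) + 54)**2 = ((-5 + 1)*(-7) + 54)**2 = (-4*(-7) + 54)**2 = (28 + 54)**2 = 82**2 = 6724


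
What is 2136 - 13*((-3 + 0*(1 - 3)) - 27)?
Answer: 2526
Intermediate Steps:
2136 - 13*((-3 + 0*(1 - 3)) - 27) = 2136 - 13*((-3 + 0*(-2)) - 27) = 2136 - 13*((-3 + 0) - 27) = 2136 - 13*(-3 - 27) = 2136 - 13*(-30) = 2136 - 1*(-390) = 2136 + 390 = 2526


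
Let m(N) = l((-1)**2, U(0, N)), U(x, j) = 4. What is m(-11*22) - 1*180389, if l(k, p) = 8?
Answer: -180381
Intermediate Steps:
m(N) = 8
m(-11*22) - 1*180389 = 8 - 1*180389 = 8 - 180389 = -180381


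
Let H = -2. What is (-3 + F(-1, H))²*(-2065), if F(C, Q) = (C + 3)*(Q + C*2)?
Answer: -249865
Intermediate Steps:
F(C, Q) = (3 + C)*(Q + 2*C)
(-3 + F(-1, H))²*(-2065) = (-3 + (2*(-1)² + 3*(-2) + 6*(-1) - 1*(-2)))²*(-2065) = (-3 + (2*1 - 6 - 6 + 2))²*(-2065) = (-3 + (2 - 6 - 6 + 2))²*(-2065) = (-3 - 8)²*(-2065) = (-11)²*(-2065) = 121*(-2065) = -249865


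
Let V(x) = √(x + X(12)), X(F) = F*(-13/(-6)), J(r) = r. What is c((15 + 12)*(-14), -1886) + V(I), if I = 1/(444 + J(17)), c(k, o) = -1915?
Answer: -1915 + √5526007/461 ≈ -1909.9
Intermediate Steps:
X(F) = 13*F/6 (X(F) = F*(-13*(-⅙)) = F*(13/6) = 13*F/6)
I = 1/461 (I = 1/(444 + 17) = 1/461 ≈ 0.0021692)
V(x) = √(26 + x) (V(x) = √(x + (13/6)*12) = √(x + 26) = √(26 + x))
c((15 + 12)*(-14), -1886) + V(I) = -1915 + √(26 + 1/461) = -1915 + √(11987/461) = -1915 + √5526007/461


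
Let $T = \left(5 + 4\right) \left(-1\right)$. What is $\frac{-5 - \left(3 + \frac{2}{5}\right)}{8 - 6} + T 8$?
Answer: $- \frac{381}{5} \approx -76.2$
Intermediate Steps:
$T = -9$ ($T = 9 \left(-1\right) = -9$)
$\frac{-5 - \left(3 + \frac{2}{5}\right)}{8 - 6} + T 8 = \frac{-5 - \left(3 + \frac{2}{5}\right)}{8 - 6} - 72 = \frac{-5 - \frac{17}{5}}{2} - 72 = \left(-5 - \frac{17}{5}\right) \frac{1}{2} - 72 = \left(- \frac{42}{5}\right) \frac{1}{2} - 72 = - \frac{21}{5} - 72 = - \frac{381}{5}$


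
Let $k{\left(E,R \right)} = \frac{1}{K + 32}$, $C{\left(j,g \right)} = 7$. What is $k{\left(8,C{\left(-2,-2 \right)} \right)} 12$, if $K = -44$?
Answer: $-1$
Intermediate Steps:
$k{\left(E,R \right)} = - \frac{1}{12}$ ($k{\left(E,R \right)} = \frac{1}{-44 + 32} = \frac{1}{-12} = - \frac{1}{12}$)
$k{\left(8,C{\left(-2,-2 \right)} \right)} 12 = \left(- \frac{1}{12}\right) 12 = -1$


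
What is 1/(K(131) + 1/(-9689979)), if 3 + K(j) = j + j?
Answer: 9689979/2509704560 ≈ 0.0038610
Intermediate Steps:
K(j) = -3 + 2*j (K(j) = -3 + (j + j) = -3 + 2*j)
1/(K(131) + 1/(-9689979)) = 1/((-3 + 2*131) + 1/(-9689979)) = 1/((-3 + 262) - 1/9689979) = 1/(259 - 1/9689979) = 1/(2509704560/9689979) = 9689979/2509704560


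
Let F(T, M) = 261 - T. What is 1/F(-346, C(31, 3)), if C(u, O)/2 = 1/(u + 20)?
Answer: 1/607 ≈ 0.0016474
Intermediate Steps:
C(u, O) = 2/(20 + u) (C(u, O) = 2/(u + 20) = 2/(20 + u))
1/F(-346, C(31, 3)) = 1/(261 - 1*(-346)) = 1/(261 + 346) = 1/607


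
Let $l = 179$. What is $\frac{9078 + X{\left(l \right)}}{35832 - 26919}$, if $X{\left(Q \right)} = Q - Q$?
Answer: $\frac{3026}{2971} \approx 1.0185$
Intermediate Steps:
$X{\left(Q \right)} = 0$
$\frac{9078 + X{\left(l \right)}}{35832 - 26919} = \frac{9078 + 0}{35832 - 26919} = \frac{9078}{8913} = 9078 \cdot \frac{1}{8913} = \frac{3026}{2971}$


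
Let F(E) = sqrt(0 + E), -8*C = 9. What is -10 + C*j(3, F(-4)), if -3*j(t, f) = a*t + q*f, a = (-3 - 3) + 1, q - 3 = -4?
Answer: -125/8 - 3*I/4 ≈ -15.625 - 0.75*I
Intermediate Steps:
q = -1 (q = 3 - 4 = -1)
a = -5 (a = -6 + 1 = -5)
C = -9/8 (C = -1/8*9 = -9/8 ≈ -1.1250)
F(E) = sqrt(E)
j(t, f) = f/3 + 5*t/3 (j(t, f) = -(-5*t - f)/3 = -(-f - 5*t)/3 = f/3 + 5*t/3)
-10 + C*j(3, F(-4)) = -10 - 9*(sqrt(-4)/3 + (5/3)*3)/8 = -10 - 9*((2*I)/3 + 5)/8 = -10 - 9*(2*I/3 + 5)/8 = -10 - 9*(5 + 2*I/3)/8 = -10 + (-45/8 - 3*I/4) = -125/8 - 3*I/4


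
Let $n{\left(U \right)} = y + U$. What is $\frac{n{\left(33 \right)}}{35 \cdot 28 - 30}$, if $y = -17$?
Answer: $\frac{8}{475} \approx 0.016842$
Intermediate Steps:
$n{\left(U \right)} = -17 + U$
$\frac{n{\left(33 \right)}}{35 \cdot 28 - 30} = \frac{-17 + 33}{35 \cdot 28 - 30} = \frac{16}{980 - 30} = \frac{16}{950} = 16 \cdot \frac{1}{950} = \frac{8}{475}$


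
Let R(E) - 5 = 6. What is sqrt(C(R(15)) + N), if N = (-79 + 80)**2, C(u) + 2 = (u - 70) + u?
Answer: 7*I ≈ 7.0*I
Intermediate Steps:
R(E) = 11 (R(E) = 5 + 6 = 11)
C(u) = -72 + 2*u (C(u) = -2 + ((u - 70) + u) = -2 + ((-70 + u) + u) = -2 + (-70 + 2*u) = -72 + 2*u)
N = 1 (N = 1**2 = 1)
sqrt(C(R(15)) + N) = sqrt((-72 + 2*11) + 1) = sqrt((-72 + 22) + 1) = sqrt(-50 + 1) = sqrt(-49) = 7*I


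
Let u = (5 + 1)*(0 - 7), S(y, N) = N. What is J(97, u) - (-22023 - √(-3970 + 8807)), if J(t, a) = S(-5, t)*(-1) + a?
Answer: 21884 + √4837 ≈ 21954.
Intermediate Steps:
u = -42 (u = 6*(-7) = -42)
J(t, a) = a - t (J(t, a) = t*(-1) + a = -t + a = a - t)
J(97, u) - (-22023 - √(-3970 + 8807)) = (-42 - 1*97) - (-22023 - √(-3970 + 8807)) = (-42 - 97) - (-22023 - √4837) = -139 + (22023 + √4837) = 21884 + √4837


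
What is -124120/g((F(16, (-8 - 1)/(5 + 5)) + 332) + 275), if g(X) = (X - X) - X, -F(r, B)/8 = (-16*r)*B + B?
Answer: -124120/1229 ≈ -100.99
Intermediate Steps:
F(r, B) = -8*B + 128*B*r (F(r, B) = -8*((-16*r)*B + B) = -8*(-16*B*r + B) = -8*(B - 16*B*r) = -8*B + 128*B*r)
g(X) = -X (g(X) = 0 - X = -X)
-124120/g((F(16, (-8 - 1)/(5 + 5)) + 332) + 275) = -124120*(-1/((8*((-8 - 1)/(5 + 5))*(-1 + 16*16) + 332) + 275)) = -124120*(-1/((8*(-9/10)*(-1 + 256) + 332) + 275)) = -124120*(-1/((8*(-9*⅒)*255 + 332) + 275)) = -124120*(-1/((8*(-9/10)*255 + 332) + 275)) = -124120*(-1/((-1836 + 332) + 275)) = -124120*(-1/(-1504 + 275)) = -124120/((-1*(-1229))) = -124120/1229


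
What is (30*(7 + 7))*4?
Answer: 1680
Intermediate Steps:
(30*(7 + 7))*4 = (30*14)*4 = 420*4 = 1680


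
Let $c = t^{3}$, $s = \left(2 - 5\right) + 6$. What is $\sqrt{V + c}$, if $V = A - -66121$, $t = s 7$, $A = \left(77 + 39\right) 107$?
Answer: $\sqrt{87794} \approx 296.3$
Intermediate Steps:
$A = 12412$ ($A = 116 \cdot 107 = 12412$)
$s = 3$ ($s = -3 + 6 = 3$)
$t = 21$ ($t = 3 \cdot 7 = 21$)
$c = 9261$ ($c = 21^{3} = 9261$)
$V = 78533$ ($V = 12412 - -66121 = 12412 + 66121 = 78533$)
$\sqrt{V + c} = \sqrt{78533 + 9261} = \sqrt{87794}$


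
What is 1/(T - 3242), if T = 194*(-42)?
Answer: -1/11390 ≈ -8.7796e-5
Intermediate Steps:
T = -8148
1/(T - 3242) = 1/(-8148 - 3242) = 1/(-11390) = -1/11390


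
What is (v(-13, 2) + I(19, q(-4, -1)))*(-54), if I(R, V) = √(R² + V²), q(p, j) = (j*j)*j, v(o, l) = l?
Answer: -108 - 54*√362 ≈ -1135.4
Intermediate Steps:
q(p, j) = j³ (q(p, j) = j²*j = j³)
(v(-13, 2) + I(19, q(-4, -1)))*(-54) = (2 + √(19² + ((-1)³)²))*(-54) = (2 + √(361 + (-1)²))*(-54) = (2 + √(361 + 1))*(-54) = (2 + √362)*(-54) = -108 - 54*√362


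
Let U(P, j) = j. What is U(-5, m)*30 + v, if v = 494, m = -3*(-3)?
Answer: 764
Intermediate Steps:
m = 9
U(-5, m)*30 + v = 9*30 + 494 = 270 + 494 = 764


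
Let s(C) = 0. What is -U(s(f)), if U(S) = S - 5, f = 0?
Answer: 5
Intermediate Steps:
U(S) = -5 + S
-U(s(f)) = -(-5 + 0) = -1*(-5) = 5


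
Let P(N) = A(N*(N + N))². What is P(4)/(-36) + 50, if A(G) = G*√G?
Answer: -7742/9 ≈ -860.22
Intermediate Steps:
A(G) = G^(3/2)
P(N) = 8*N⁶ (P(N) = ((N*(N + N))^(3/2))² = ((N*(2*N))^(3/2))² = ((2*N²)^(3/2))² = (2*√2*(N²)^(3/2))² = 8*N⁶)
P(4)/(-36) + 50 = (8*4⁶)/(-36) + 50 = -2*4096/9 + 50 = -1/36*32768 + 50 = -8192/9 + 50 = -7742/9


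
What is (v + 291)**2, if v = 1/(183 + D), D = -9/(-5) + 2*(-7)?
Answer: 61761693361/729316 ≈ 84684.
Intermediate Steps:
D = -61/5 (D = -9*(-1/5) - 14 = 9/5 - 14 = -61/5 ≈ -12.200)
v = 5/854 (v = 1/(183 - 61/5) = 1/(854/5) = 5/854 ≈ 0.0058548)
(v + 291)**2 = (5/854 + 291)**2 = (248519/854)**2 = 61761693361/729316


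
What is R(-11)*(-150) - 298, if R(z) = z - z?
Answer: -298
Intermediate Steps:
R(z) = 0
R(-11)*(-150) - 298 = 0*(-150) - 298 = 0 - 298 = -298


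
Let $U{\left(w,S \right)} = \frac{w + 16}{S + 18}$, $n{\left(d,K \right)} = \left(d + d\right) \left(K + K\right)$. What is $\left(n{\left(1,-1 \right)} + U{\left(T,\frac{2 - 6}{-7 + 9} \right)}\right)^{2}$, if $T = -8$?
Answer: $\frac{49}{4} \approx 12.25$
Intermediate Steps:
$n{\left(d,K \right)} = 4 K d$ ($n{\left(d,K \right)} = 2 d 2 K = 4 K d$)
$U{\left(w,S \right)} = \frac{16 + w}{18 + S}$
$\left(n{\left(1,-1 \right)} + U{\left(T,\frac{2 - 6}{-7 + 9} \right)}\right)^{2} = \left(4 \left(-1\right) 1 + \frac{16 - 8}{18 + \frac{2 - 6}{-7 + 9}}\right)^{2} = \left(-4 + \frac{1}{18 - \frac{4}{2}} \cdot 8\right)^{2} = \left(-4 + \frac{1}{18 - 2} \cdot 8\right)^{2} = \left(-4 + \frac{1}{16} \cdot 8\right)^{2} = \left(-4 + \frac{1}{2}\right)^{2} = \left(- \frac{7}{2}\right)^{2} = \frac{49}{4}$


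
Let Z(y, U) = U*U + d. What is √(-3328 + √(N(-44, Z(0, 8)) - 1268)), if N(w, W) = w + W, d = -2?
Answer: √(-3328 + 25*I*√2) ≈ 0.3064 + 57.69*I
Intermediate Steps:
Z(y, U) = -2 + U² (Z(y, U) = U*U - 2 = U² - 2 = -2 + U²)
N(w, W) = W + w
√(-3328 + √(N(-44, Z(0, 8)) - 1268)) = √(-3328 + √(((-2 + 8²) - 44) - 1268)) = √(-3328 + √(((-2 + 64) - 44) - 1268)) = √(-3328 + √((62 - 44) - 1268)) = √(-3328 + √(18 - 1268)) = √(-3328 + √(-1250)) = √(-3328 + 25*I*√2)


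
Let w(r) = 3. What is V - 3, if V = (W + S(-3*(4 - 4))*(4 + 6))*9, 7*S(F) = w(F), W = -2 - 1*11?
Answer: -570/7 ≈ -81.429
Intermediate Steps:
W = -13 (W = -2 - 11 = -13)
S(F) = 3/7 (S(F) = (⅐)*3 = 3/7)
V = -549/7 (V = (-13 + 3*(4 + 6)/7)*9 = (-13 + (3/7)*10)*9 = (-13 + 30/7)*9 = -61/7*9 = -549/7 ≈ -78.429)
V - 3 = -549/7 - 3 = -570/7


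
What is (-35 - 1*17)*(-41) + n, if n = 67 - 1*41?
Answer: 2158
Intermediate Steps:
n = 26 (n = 67 - 41 = 26)
(-35 - 1*17)*(-41) + n = (-35 - 1*17)*(-41) + 26 = (-35 - 17)*(-41) + 26 = -52*(-41) + 26 = 2132 + 26 = 2158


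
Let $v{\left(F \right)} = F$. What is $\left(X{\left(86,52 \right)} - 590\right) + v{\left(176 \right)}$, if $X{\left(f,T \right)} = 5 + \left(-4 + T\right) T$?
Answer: $2087$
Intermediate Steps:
$X{\left(f,T \right)} = 5 + T \left(-4 + T\right)$
$\left(X{\left(86,52 \right)} - 590\right) + v{\left(176 \right)} = \left(\left(5 + 52^{2} - 208\right) - 590\right) + 176 = \left(\left(5 + 2704 - 208\right) - 590\right) + 176 = \left(2501 - 590\right) + 176 = 1911 + 176 = 2087$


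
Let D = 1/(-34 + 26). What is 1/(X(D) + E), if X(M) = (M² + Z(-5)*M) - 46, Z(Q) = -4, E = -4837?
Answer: -64/312479 ≈ -0.00020481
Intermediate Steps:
D = -⅛ (D = 1/(-8) = -⅛ ≈ -0.12500)
X(M) = -46 + M² - 4*M (X(M) = (M² - 4*M) - 46 = -46 + M² - 4*M)
1/(X(D) + E) = 1/((-46 + (-⅛)² - 4*(-⅛)) - 4837) = 1/((-46 + 1/64 + ½) - 4837) = 1/(-2911/64 - 4837) = 1/(-312479/64) = -64/312479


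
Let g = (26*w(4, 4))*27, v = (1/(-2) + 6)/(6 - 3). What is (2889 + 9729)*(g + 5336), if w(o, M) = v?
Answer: 83569014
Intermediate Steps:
v = 11/6 (v = (-½ + 6)/3 = (11/2)*(⅓) = 11/6 ≈ 1.8333)
w(o, M) = 11/6
g = 1287 (g = (26*(11/6))*27 = (143/3)*27 = 1287)
(2889 + 9729)*(g + 5336) = (2889 + 9729)*(1287 + 5336) = 12618*6623 = 83569014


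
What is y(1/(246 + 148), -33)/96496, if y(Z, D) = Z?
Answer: 1/38019424 ≈ 2.6302e-8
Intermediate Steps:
y(1/(246 + 148), -33)/96496 = 1/((246 + 148)*96496) = (1/96496)/394 = (1/394)*(1/96496) = 1/38019424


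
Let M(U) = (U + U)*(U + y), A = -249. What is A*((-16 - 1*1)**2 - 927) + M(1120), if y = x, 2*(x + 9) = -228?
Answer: 2392142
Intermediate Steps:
x = -123 (x = -9 + (1/2)*(-228) = -9 - 114 = -123)
y = -123
M(U) = 2*U*(-123 + U) (M(U) = (U + U)*(U - 123) = (2*U)*(-123 + U) = 2*U*(-123 + U))
A*((-16 - 1*1)**2 - 927) + M(1120) = -249*((-16 - 1*1)**2 - 927) + 2*1120*(-123 + 1120) = -249*((-16 - 1)**2 - 927) + 2*1120*997 = -249*((-17)**2 - 927) + 2233280 = -249*(289 - 927) + 2233280 = -249*(-638) + 2233280 = 158862 + 2233280 = 2392142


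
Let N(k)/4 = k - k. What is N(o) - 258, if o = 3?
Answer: -258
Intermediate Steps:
N(k) = 0 (N(k) = 4*(k - k) = 4*0 = 0)
N(o) - 258 = 0 - 258 = -258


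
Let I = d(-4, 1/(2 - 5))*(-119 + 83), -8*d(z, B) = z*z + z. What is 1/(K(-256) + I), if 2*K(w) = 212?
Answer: 1/160 ≈ 0.0062500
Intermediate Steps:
K(w) = 106 (K(w) = (1/2)*212 = 106)
d(z, B) = -z/8 - z**2/8 (d(z, B) = -(z*z + z)/8 = -(z**2 + z)/8 = -(z + z**2)/8 = -z/8 - z**2/8)
I = 54 (I = (-1/8*(-4)*(1 - 4))*(-119 + 83) = -1/8*(-4)*(-3)*(-36) = -3/2*(-36) = 54)
1/(K(-256) + I) = 1/(106 + 54) = 1/160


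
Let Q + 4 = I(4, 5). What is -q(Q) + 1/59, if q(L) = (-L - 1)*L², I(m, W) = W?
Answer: 119/59 ≈ 2.0169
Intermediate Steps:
Q = 1 (Q = -4 + 5 = 1)
q(L) = L²*(-1 - L) (q(L) = (-1 - L)*L² = L²*(-1 - L))
-q(Q) + 1/59 = -1²*(-1 - 1*1) + 1/59 = -(-1 - 1) + 1/59 = -(-2) + 1/59 = -1*(-2) + 1/59 = 2 + 1/59 = 119/59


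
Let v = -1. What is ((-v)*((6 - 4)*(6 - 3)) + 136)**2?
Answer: 20164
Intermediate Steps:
((-v)*((6 - 4)*(6 - 3)) + 136)**2 = ((-1*(-1))*((6 - 4)*(6 - 3)) + 136)**2 = (1*(2*3) + 136)**2 = (1*6 + 136)**2 = (6 + 136)**2 = 142**2 = 20164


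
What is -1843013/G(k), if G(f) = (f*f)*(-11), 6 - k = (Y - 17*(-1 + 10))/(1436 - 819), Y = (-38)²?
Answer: 701614775957/63942131 ≈ 10973.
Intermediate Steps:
Y = 1444
k = 2411/617 (k = 6 - (1444 - 17*(-1 + 10))/(1436 - 819) = 6 - (1444 - 17*9)/617 = 6 - (1444 - 153)/617 = 6 - 1291/617 = 2411/617 ≈ 3.9076)
G(f) = -11*f² (G(f) = f²*(-11) = -11*f²)
-1843013/G(k) = -1843013/((-11*(2411/617)²)) = -1843013/((-11*5812921/380689)) = -1843013/(-63942131/380689) = -1843013*(-380689/63942131) = 701614775957/63942131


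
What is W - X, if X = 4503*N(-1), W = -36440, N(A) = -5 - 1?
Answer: -9422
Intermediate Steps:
N(A) = -6
X = -27018 (X = 4503*(-6) = -27018)
W - X = -36440 - 1*(-27018) = -36440 + 27018 = -9422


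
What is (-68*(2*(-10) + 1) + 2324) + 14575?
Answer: 18191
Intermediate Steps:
(-68*(2*(-10) + 1) + 2324) + 14575 = (-68*(-20 + 1) + 2324) + 14575 = (-68*(-19) + 2324) + 14575 = (1292 + 2324) + 14575 = 3616 + 14575 = 18191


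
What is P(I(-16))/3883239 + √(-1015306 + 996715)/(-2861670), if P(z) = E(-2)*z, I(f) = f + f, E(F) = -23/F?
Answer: -368/3883239 - I*√18591/2861670 ≈ -9.4766e-5 - 4.7647e-5*I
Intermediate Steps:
I(f) = 2*f
P(z) = 23*z/2 (P(z) = (-23/(-2))*z = (-23*(-½))*z = 23*z/2)
P(I(-16))/3883239 + √(-1015306 + 996715)/(-2861670) = (23*(2*(-16))/2)/3883239 + √(-1015306 + 996715)/(-2861670) = ((23/2)*(-32))*(1/3883239) + √(-18591)*(-1/2861670) = -368*1/3883239 + (I*√18591)*(-1/2861670) = -368/3883239 - I*√18591/2861670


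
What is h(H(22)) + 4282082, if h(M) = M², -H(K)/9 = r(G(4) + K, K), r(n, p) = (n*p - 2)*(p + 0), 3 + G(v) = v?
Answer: 9962725346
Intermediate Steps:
G(v) = -3 + v
r(n, p) = p*(-2 + n*p) (r(n, p) = (-2 + n*p)*p = p*(-2 + n*p))
H(K) = -9*K*(-2 + K*(1 + K)) (H(K) = -9*K*(-2 + ((-3 + 4) + K)*K) = -9*K*(-2 + (1 + K)*K) = -9*K*(-2 + K*(1 + K)))
h(H(22)) + 4282082 = (9*22*(2 - 1*22 - 1*22²))² + 4282082 = (9*22*(2 - 22 - 1*484))² + 4282082 = (9*22*(2 - 22 - 484))² + 4282082 = (9*22*(-504))² + 4282082 = (-99792)² + 4282082 = 9958443264 + 4282082 = 9962725346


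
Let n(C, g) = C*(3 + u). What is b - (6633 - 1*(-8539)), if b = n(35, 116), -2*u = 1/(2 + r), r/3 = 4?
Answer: -60273/4 ≈ -15068.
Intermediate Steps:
r = 12 (r = 3*4 = 12)
u = -1/28 (u = -1/(2*(2 + 12)) = -½/14 = -½*1/14 = -1/28 ≈ -0.035714)
n(C, g) = 83*C/28 (n(C, g) = C*(3 - 1/28) = C*(83/28) = 83*C/28)
b = 415/4 (b = (83/28)*35 = 415/4 ≈ 103.75)
b - (6633 - 1*(-8539)) = 415/4 - (6633 - 1*(-8539)) = 415/4 - (6633 + 8539) = 415/4 - 1*15172 = 415/4 - 15172 = -60273/4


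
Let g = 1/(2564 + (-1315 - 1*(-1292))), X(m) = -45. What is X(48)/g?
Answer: -114345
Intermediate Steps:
g = 1/2541 (g = 1/(2564 + (-1315 + 1292)) = 1/(2564 - 23) = 1/2541 ≈ 0.00039355)
X(48)/g = -45/1/2541 = -45*2541 = -114345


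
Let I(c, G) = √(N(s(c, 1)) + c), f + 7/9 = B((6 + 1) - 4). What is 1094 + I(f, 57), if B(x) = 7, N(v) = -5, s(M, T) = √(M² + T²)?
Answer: 1094 + √11/3 ≈ 1095.1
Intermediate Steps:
f = 56/9 (f = -7/9 + 7 = 56/9 ≈ 6.2222)
I(c, G) = √(-5 + c)
1094 + I(f, 57) = 1094 + √(-5 + 56/9) = 1094 + √(11/9) = 1094 + √11/3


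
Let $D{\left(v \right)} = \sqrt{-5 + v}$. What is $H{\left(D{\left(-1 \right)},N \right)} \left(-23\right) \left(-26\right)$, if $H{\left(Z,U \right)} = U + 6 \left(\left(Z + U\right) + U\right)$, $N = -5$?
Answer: $-38870 + 3588 i \sqrt{6} \approx -38870.0 + 8788.8 i$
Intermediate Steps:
$H{\left(Z,U \right)} = 6 Z + 13 U$ ($H{\left(Z,U \right)} = U + 6 \left(\left(U + Z\right) + U\right) = U + 6 \left(Z + 2 U\right) = U + \left(6 Z + 12 U\right) = 6 Z + 13 U$)
$H{\left(D{\left(-1 \right)},N \right)} \left(-23\right) \left(-26\right) = \left(6 \sqrt{-5 - 1} + 13 \left(-5\right)\right) \left(-23\right) \left(-26\right) = \left(6 \sqrt{-6} - 65\right) \left(-23\right) \left(-26\right) = \left(6 i \sqrt{6} - 65\right) \left(-23\right) \left(-26\right) = \left(-65 + 6 i \sqrt{6}\right) \left(-23\right) \left(-26\right) = \left(1495 - 138 i \sqrt{6}\right) \left(-26\right) = -38870 + 3588 i \sqrt{6}$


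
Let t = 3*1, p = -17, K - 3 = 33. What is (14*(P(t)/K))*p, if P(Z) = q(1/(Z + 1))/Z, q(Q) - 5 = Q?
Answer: -833/72 ≈ -11.569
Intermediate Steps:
K = 36 (K = 3 + 33 = 36)
t = 3
q(Q) = 5 + Q
P(Z) = (5 + 1/(1 + Z))/Z (P(Z) = (5 + 1/(Z + 1))/Z = (5 + 1/(1 + Z))/Z)
(14*(P(t)/K))*p = (14*(((6 + 5*3)/(3*(1 + 3)))/36))*(-17) = (14*(((⅓)*(6 + 15)/4)*(1/36)))*(-17) = (14*(((⅓)*(¼)*21)*(1/36)))*(-17) = (14*((7/4)*(1/36)))*(-17) = (14*(7/144))*(-17) = (49/72)*(-17) = -833/72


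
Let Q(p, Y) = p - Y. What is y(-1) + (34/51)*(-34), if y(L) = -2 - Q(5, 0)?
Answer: -89/3 ≈ -29.667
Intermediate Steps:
y(L) = -7 (y(L) = -2 - (5 - 1*0) = -2 - (5 + 0) = -2 - 1*5 = -2 - 5 = -7)
y(-1) + (34/51)*(-34) = -7 + (34/51)*(-34) = -7 + (34*(1/51))*(-34) = -7 + (⅔)*(-34) = -7 - 68/3 = -89/3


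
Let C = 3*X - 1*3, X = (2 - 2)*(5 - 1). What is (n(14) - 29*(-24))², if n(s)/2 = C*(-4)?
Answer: 518400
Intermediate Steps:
X = 0 (X = 0*4 = 0)
C = -3 (C = 3*0 - 1*3 = 0 - 3 = -3)
n(s) = 24 (n(s) = 2*(-3*(-4)) = 2*12 = 24)
(n(14) - 29*(-24))² = (24 - 29*(-24))² = (24 + 696)² = 720² = 518400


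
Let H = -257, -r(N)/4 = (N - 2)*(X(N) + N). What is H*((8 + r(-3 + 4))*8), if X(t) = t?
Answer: -32896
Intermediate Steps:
r(N) = -8*N*(-2 + N) (r(N) = -4*(N - 2)*(N + N) = -4*(-2 + N)*2*N = -8*N*(-2 + N))
H*((8 + r(-3 + 4))*8) = -257*(8 + 8*(-3 + 4)*(2 - (-3 + 4)))*8 = -257*(8 + 8*1*(2 - 1*1))*8 = -257*(8 + 8*1*(2 - 1))*8 = -257*(8 + 8*1*1)*8 = -257*(8 + 8)*8 = -4112*8 = -257*128 = -32896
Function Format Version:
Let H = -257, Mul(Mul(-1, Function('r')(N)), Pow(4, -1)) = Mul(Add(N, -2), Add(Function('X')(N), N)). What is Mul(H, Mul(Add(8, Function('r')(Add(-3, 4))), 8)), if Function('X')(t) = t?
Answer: -32896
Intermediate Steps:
Function('r')(N) = Mul(-8, N, Add(-2, N)) (Function('r')(N) = Mul(-4, Mul(Add(N, -2), Add(N, N))) = Mul(-4, Mul(Add(-2, N), Mul(2, N))) = Mul(-4, Mul(2, N, Add(-2, N))) = Mul(-8, N, Add(-2, N)))
Mul(H, Mul(Add(8, Function('r')(Add(-3, 4))), 8)) = Mul(-257, Mul(Add(8, Mul(8, Add(-3, 4), Add(2, Mul(-1, Add(-3, 4))))), 8)) = Mul(-257, Mul(Add(8, Mul(8, 1, Add(2, Mul(-1, 1)))), 8)) = Mul(-257, Mul(Add(8, Mul(8, 1, Add(2, -1))), 8)) = Mul(-257, Mul(Add(8, Mul(8, 1, 1)), 8)) = Mul(-257, Mul(Add(8, 8), 8)) = Mul(-257, Mul(16, 8)) = Mul(-257, 128) = -32896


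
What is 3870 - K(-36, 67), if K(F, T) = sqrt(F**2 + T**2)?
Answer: 3870 - sqrt(5785) ≈ 3793.9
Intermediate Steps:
3870 - K(-36, 67) = 3870 - sqrt((-36)**2 + 67**2) = 3870 - sqrt(1296 + 4489) = 3870 - sqrt(5785)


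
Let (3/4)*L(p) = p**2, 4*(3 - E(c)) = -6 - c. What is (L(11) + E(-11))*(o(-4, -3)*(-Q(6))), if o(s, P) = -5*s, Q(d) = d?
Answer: -19570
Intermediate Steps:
E(c) = 9/2 + c/4 (E(c) = 3 - (-6 - c)/4 = 3 + (3/2 + c/4) = 9/2 + c/4)
L(p) = 4*p**2/3
(L(11) + E(-11))*(o(-4, -3)*(-Q(6))) = ((4/3)*11**2 + (9/2 + (1/4)*(-11)))*((-5*(-4))*(-1*6)) = ((4/3)*121 + (9/2 - 11/4))*(20*(-6)) = (484/3 + 7/4)*(-120) = (1957/12)*(-120) = -19570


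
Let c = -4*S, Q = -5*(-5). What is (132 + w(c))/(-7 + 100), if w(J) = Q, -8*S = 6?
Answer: 157/93 ≈ 1.6882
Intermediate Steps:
S = -¾ (S = -⅛*6 = -¾ ≈ -0.75000)
Q = 25
c = 3 (c = -4*(-¾) = 3)
w(J) = 25
(132 + w(c))/(-7 + 100) = (132 + 25)/(-7 + 100) = 157/93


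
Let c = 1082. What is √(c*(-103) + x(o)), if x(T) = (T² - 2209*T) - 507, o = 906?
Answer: I*√1292471 ≈ 1136.9*I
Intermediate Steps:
x(T) = -507 + T² - 2209*T
√(c*(-103) + x(o)) = √(1082*(-103) + (-507 + 906² - 2209*906)) = √(-111446 + (-507 + 820836 - 2001354)) = √(-111446 - 1181025) = √(-1292471) = I*√1292471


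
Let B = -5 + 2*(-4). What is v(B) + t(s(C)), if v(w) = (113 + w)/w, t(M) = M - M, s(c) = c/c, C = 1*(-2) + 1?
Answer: -100/13 ≈ -7.6923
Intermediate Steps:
C = -1 (C = -2 + 1 = -1)
s(c) = 1
t(M) = 0
B = -13 (B = -5 - 8 = -13)
v(w) = (113 + w)/w
v(B) + t(s(C)) = (113 - 13)/(-13) + 0 = -1/13*100 + 0 = -100/13 + 0 = -100/13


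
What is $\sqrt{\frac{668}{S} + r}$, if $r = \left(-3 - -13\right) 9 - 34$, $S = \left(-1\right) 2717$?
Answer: $\frac{2 \sqrt{102895507}}{2717} \approx 7.4669$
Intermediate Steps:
$S = -2717$
$r = 56$ ($r = \left(-3 + 13\right) 9 - 34 = 10 \cdot 9 - 34 = 90 - 34 = 56$)
$\sqrt{\frac{668}{S} + r} = \sqrt{\frac{668}{-2717} + 56} = \sqrt{668 \left(- \frac{1}{2717}\right) + 56} = \sqrt{- \frac{668}{2717} + 56} = \sqrt{\frac{151484}{2717}} = \frac{2 \sqrt{102895507}}{2717}$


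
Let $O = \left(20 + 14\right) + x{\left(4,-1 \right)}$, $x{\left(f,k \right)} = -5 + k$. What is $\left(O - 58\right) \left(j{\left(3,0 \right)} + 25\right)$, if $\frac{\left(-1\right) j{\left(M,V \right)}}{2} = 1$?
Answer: $-690$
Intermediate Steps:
$j{\left(M,V \right)} = -2$ ($j{\left(M,V \right)} = \left(-2\right) 1 = -2$)
$O = 28$ ($O = \left(20 + 14\right) - 6 = 34 - 6 = 28$)
$\left(O - 58\right) \left(j{\left(3,0 \right)} + 25\right) = \left(28 - 58\right) \left(-2 + 25\right) = \left(28 - 58\right) 23 = \left(-30\right) 23 = -690$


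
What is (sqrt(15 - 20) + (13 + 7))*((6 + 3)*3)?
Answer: 540 + 27*I*sqrt(5) ≈ 540.0 + 60.374*I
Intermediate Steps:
(sqrt(15 - 20) + (13 + 7))*((6 + 3)*3) = (sqrt(-5) + 20)*(9*3) = (I*sqrt(5) + 20)*27 = (20 + I*sqrt(5))*27 = 540 + 27*I*sqrt(5)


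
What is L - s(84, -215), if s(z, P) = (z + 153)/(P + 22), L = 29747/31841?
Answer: 13287488/6145313 ≈ 2.1622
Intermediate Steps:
L = 29747/31841 (L = 29747*(1/31841) = 29747/31841 ≈ 0.93424)
s(z, P) = (153 + z)/(22 + P)
L - s(84, -215) = 29747/31841 - (153 + 84)/(22 - 215) = 29747/31841 - 237/(-193) = 29747/31841 - (-1)*237/193 = 29747/31841 - 1*(-237/193) = 29747/31841 + 237/193 = 13287488/6145313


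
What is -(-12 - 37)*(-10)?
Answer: -490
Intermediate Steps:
-(-12 - 37)*(-10) = -(-49)*(-10) = -1*490 = -490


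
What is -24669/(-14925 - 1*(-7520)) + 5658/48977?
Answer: 1250111103/362674685 ≈ 3.4469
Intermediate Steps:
-24669/(-14925 - 1*(-7520)) + 5658/48977 = -24669/(-14925 + 7520) + 5658*(1/48977) = -24669/(-7405) + 5658/48977 = -24669*(-1/7405) + 5658/48977 = 24669/7405 + 5658/48977 = 1250111103/362674685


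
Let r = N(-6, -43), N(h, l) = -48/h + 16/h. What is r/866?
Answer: 8/1299 ≈ 0.0061586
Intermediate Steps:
N(h, l) = -32/h
r = 16/3 (r = -32/(-6) = -32*(-⅙) = 16/3 ≈ 5.3333)
r/866 = (16/3)/866 = (16/3)*(1/866) = 8/1299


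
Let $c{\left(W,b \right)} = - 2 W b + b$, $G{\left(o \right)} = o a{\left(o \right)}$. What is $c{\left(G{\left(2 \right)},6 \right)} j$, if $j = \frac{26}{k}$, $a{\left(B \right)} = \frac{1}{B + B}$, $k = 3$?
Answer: $0$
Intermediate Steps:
$a{\left(B \right)} = \frac{1}{2 B}$
$G{\left(o \right)} = \frac{1}{2}$ ($G{\left(o \right)} = o \frac{1}{2 o} = \frac{1}{2}$)
$c{\left(W,b \right)} = b - 2 W b$ ($c{\left(W,b \right)} = - 2 W b + b = b - 2 W b$)
$j = \frac{26}{3} \approx 8.6667$
$c{\left(G{\left(2 \right)},6 \right)} j = 6 \left(1 - 1\right) \frac{26}{3} = 6 \cdot 0 \cdot \frac{26}{3} = 0 \cdot \frac{26}{3} = 0$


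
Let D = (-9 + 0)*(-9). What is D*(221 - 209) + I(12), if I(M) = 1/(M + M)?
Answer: 23329/24 ≈ 972.04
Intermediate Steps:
I(M) = 1/(2*M)
D = 81 (D = -9*(-9) = 81)
D*(221 - 209) + I(12) = 81*(221 - 209) + (½)/12 = 81*12 + (½)*(1/12) = 972 + 1/24 = 23329/24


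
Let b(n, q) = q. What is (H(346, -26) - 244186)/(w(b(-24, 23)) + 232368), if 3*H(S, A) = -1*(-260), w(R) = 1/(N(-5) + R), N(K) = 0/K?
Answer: -2406122/2290485 ≈ -1.0505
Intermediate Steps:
N(K) = 0
w(R) = 1/R (w(R) = 1/(0 + R) = 1/R)
H(S, A) = 260/3 (H(S, A) = (-1*(-260))/3 = (⅓)*260 = 260/3)
(H(346, -26) - 244186)/(w(b(-24, 23)) + 232368) = (260/3 - 244186)/(1/23 + 232368) = -732298/(3*(1/23 + 232368)) = -732298/(3*5344465/23) = -732298/3*23/5344465 = -2406122/2290485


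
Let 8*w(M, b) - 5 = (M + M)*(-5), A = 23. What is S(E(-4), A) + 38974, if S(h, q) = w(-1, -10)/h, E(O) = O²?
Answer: 4988687/128 ≈ 38974.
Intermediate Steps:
w(M, b) = 5/8 - 5*M/4 (w(M, b) = 5/8 + ((M + M)*(-5))/8 = 5/8 + ((2*M)*(-5))/8 = 5/8 + (-10*M)/8 = 5/8 - 5*M/4)
S(h, q) = 15/(8*h) (S(h, q) = (5/8 - 5/4*(-1))/h = (5/8 + 5/4)/h = 15/(8*h))
S(E(-4), A) + 38974 = 15/(8*((-4)²)) + 38974 = (15/8)/16 + 38974 = (15/8)*(1/16) + 38974 = 15/128 + 38974 = 4988687/128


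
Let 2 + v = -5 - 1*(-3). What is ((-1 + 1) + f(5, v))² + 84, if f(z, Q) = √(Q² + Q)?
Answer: 96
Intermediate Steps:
v = -4 (v = -2 + (-5 - 1*(-3)) = -2 + (-5 + 3) = -2 - 2 = -4)
f(z, Q) = √(Q + Q²)
((-1 + 1) + f(5, v))² + 84 = ((-1 + 1) + √(-4*(1 - 4)))² + 84 = (0 + √(-4*(-3)))² + 84 = (0 + √12)² + 84 = (0 + 2*√3)² + 84 = (2*√3)² + 84 = 12 + 84 = 96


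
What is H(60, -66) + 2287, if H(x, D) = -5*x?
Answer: 1987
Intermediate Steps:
H(60, -66) + 2287 = -5*60 + 2287 = -300 + 2287 = 1987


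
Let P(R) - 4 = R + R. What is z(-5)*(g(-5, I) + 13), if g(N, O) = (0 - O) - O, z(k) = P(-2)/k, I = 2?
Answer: 0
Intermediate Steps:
P(R) = 4 + 2*R (P(R) = 4 + (R + R) = 4 + 2*R)
z(k) = 0 (z(k) = (4 + 2*(-2))/k = (4 - 4)/k = 0/k = 0)
g(N, O) = -2*O (g(N, O) = -O - O = -2*O)
z(-5)*(g(-5, I) + 13) = 0*(-2*2 + 13) = 0*(-4 + 13) = 0*9 = 0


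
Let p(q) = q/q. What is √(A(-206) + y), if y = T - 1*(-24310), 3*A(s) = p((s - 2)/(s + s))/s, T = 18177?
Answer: √16226804370/618 ≈ 206.12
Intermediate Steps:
p(q) = 1
A(s) = 1/(3*s) (A(s) = (1/s)/3 = 1/(3*s))
y = 42487 (y = 18177 - 1*(-24310) = 18177 + 24310 = 42487)
√(A(-206) + y) = √((⅓)/(-206) + 42487) = √((⅓)*(-1/206) + 42487) = √(-1/618 + 42487) = √(26256965/618) = √16226804370/618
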